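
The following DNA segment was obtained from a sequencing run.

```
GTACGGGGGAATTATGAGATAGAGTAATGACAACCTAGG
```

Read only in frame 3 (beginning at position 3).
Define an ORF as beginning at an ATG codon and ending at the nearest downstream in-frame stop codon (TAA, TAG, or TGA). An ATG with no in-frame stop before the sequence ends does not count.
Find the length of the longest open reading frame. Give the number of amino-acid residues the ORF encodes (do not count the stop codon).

Frame 3: ACG GGG GAA TTA TGA GAT AGA GTA ATG ACA ACC TAG — ATG at 27, stop TAG at 36 → 12 nt.
Longest: frame 3, positions 27–38, 12 nt = 4 codons = 3 aa. → 3 amino acids.

3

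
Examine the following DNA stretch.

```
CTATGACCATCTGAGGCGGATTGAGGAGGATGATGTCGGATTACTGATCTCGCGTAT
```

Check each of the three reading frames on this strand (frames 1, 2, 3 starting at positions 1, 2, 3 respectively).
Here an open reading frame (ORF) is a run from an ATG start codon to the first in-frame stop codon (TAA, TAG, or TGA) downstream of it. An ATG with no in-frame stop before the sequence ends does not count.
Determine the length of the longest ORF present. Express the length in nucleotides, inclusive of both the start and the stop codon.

Frame 1: CTA TGA CCA TCT GAG GCG GAT TGA GGA GGA TGA TGT CGG ATT ACT GAT CTC GCG TAT — no ATG→stop ORF.
Frame 2: TAT GAC CAT CTG AGG CGG ATT GAG GAG GAT GAT GTC GGA TTA CTG ATC TCG CGT — no ATG→stop ORF.
Frame 3: ATG ACC ATC TGA GGC GGA TTG AGG AGG ATG ATG TCG GAT TAC TGA TCT CGC GTA — ATG at 3, stop TGA at 12 → 12 nt; ATG at 30, stop TGA at 45 → 18 nt; ATG at 33, stop TGA at 45 → 15 nt.
Longest: frame 3, positions 30–47, 18 nt = 6 codons = 5 aa. → 18 nucleotides.

18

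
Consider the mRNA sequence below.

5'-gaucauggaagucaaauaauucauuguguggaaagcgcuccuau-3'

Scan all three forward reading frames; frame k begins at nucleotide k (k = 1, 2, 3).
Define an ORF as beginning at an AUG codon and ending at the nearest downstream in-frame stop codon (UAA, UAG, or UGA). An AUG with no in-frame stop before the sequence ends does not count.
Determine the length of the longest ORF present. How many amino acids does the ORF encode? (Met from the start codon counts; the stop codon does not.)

4

Frame 1: GAU CAU GGA AGU CAA AUA AUU CAU UGU GUG GAA AGC GCU CCU — no AUG→stop ORF.
Frame 2: AUC AUG GAA GUC AAA UAA UUC AUU GUG UGG AAA GCG CUC CUA — AUG at 5, stop UAA at 17 → 15 nt.
Frame 3: UCA UGG AAG UCA AAU AAU UCA UUG UGU GGA AAG CGC UCC UAU — no AUG→stop ORF.
Longest: frame 2, positions 5–19, 15 nt = 5 codons = 4 aa. → 4 amino acids.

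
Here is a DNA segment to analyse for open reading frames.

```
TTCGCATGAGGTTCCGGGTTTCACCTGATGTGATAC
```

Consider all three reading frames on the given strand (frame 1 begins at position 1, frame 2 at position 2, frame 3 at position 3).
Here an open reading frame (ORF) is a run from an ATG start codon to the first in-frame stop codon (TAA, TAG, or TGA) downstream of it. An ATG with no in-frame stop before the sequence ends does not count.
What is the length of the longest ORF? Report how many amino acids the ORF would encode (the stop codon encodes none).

Frame 1: TTC GCA TGA GGT TCC GGG TTT CAC CTG ATG TGA TAC — ATG at 28, stop TGA at 31 → 6 nt.
Frame 2: TCG CAT GAG GTT CCG GGT TTC ACC TGA TGT GAT — no ATG→stop ORF.
Frame 3: CGC ATG AGG TTC CGG GTT TCA CCT GAT GTG ATA — no ATG→stop ORF.
Longest: frame 1, positions 28–33, 6 nt = 2 codons = 1 aa. → 1 amino acids.

1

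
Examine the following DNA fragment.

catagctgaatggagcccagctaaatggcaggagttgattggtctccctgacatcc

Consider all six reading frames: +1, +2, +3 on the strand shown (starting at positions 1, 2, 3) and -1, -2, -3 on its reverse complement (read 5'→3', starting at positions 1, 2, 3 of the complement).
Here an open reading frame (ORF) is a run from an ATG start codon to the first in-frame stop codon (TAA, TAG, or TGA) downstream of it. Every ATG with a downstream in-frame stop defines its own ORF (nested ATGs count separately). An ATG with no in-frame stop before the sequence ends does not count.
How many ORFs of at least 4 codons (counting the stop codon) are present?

Reverse complement (5'→3'): GGATGTCAGGGAGACCAATCAACTCCTGCCATTTAGCTGGGCTCCATTCAGCTATG
Frame +1: CAT AGC TGA ATG GAG CCC AGC TAA ATG GCA GGA GTT GAT TGG TCT CCC TGA CAT — ATG at 10, stop TAA at 22 → 15 nt; ATG at 25, stop TGA at 49 → 27 nt.
Frame +2: ATA GCT GAA TGG AGC CCA GCT AAA TGG CAG GAG TTG ATT GGT CTC CCT GAC ATC — no ATG→stop ORF.
Frame +3: TAG CTG AAT GGA GCC CAG CTA AAT GGC AGG AGT TGA TTG GTC TCC CTG ACA TCC — no ATG→stop ORF.
Frame -1: GGA TGT CAG GGA GAC CAA TCA ACT CCT GCC ATT TAG CTG GGC TCC ATT CAG CTA — no ATG→stop ORF.
Frame -2: GAT GTC AGG GAG ACC AAT CAA CTC CTG CCA TTT AGC TGG GCT CCA TTC AGC TAT — no ATG→stop ORF.
Frame -3: ATG TCA GGG AGA CCA ATC AAC TCC TGC CAT TTA GCT GGG CTC CAT TCA GCT ATG — no ATG→stop ORF.
ORFs ≥ 4 codons: frame +1 10–24 (5 codons), frame +1 25–51 (9 codons). Count = 2.

2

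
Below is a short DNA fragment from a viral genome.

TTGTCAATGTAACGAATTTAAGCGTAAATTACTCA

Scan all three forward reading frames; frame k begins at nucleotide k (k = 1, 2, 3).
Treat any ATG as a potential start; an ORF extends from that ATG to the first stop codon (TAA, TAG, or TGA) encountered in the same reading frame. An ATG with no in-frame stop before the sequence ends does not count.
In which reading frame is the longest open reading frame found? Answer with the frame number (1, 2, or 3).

1

Frame 1: TTG TCA ATG TAA CGA ATT TAA GCG TAA ATT ACT — ATG at 7, stop TAA at 10 → 6 nt.
Frame 2: TGT CAA TGT AAC GAA TTT AAG CGT AAA TTA CTC — no ATG→stop ORF.
Frame 3: GTC AAT GTA ACG AAT TTA AGC GTA AAT TAC TCA — no ATG→stop ORF.
Longest ORF is 6 nt in frame 1 (positions 7–12).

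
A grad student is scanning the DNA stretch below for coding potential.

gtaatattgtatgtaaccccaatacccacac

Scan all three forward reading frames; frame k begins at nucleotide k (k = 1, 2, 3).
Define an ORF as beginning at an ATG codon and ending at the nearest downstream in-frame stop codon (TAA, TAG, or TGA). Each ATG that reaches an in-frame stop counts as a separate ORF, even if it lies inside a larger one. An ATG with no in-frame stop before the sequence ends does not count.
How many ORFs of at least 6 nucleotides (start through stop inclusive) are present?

1

Frame 1: GTA ATA TTG TAT GTA ACC CCA ATA CCC ACA — no ATG→stop ORF.
Frame 2: TAA TAT TGT ATG TAA CCC CAA TAC CCA CAC — ATG at 11, stop TAA at 14 → 6 nt.
Frame 3: AAT ATT GTA TGT AAC CCC AAT ACC CAC — no ATG→stop ORF.
ORFs ≥ 6 nucleotides: frame 2 11–16 (6 nucleotides). Count = 1.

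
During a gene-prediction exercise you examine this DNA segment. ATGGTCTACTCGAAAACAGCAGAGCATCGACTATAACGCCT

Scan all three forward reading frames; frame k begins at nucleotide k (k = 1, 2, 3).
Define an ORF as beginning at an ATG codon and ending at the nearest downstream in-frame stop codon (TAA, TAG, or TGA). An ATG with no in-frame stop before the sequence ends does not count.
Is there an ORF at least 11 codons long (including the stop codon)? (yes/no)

yes

Frame 1: ATG GTC TAC TCG AAA ACA GCA GAG CAT CGA CTA TAA CGC — ATG at 1, stop TAA at 34 → 36 nt.
Frame 2: TGG TCT ACT CGA AAA CAG CAG AGC ATC GAC TAT AAC GCC — no ATG→stop ORF.
Frame 3: GGT CTA CTC GAA AAC AGC AGA GCA TCG ACT ATA ACG CCT — no ATG→stop ORF.
Frame 1 has an ORF of 12 codons (positions 1–36) ≥ 11, so yes.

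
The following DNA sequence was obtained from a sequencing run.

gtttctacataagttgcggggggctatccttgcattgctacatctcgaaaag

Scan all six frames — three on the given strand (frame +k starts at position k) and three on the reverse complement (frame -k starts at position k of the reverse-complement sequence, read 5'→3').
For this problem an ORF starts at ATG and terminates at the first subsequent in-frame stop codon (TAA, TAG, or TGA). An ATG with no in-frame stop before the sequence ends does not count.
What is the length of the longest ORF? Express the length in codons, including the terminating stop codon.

4

Reverse complement (5'→3'): CTTTTCGAGATGTAGCAATGCAAGGATAGCCCCCCGCAACTTATGTAGAAAC
Frame +1: GTT TCT ACA TAA GTT GCG GGG GGC TAT CCT TGC ATT GCT ACA TCT CGA AAA — no ATG→stop ORF.
Frame +2: TTT CTA CAT AAG TTG CGG GGG GCT ATC CTT GCA TTG CTA CAT CTC GAA AAG — no ATG→stop ORF.
Frame +3: TTC TAC ATA AGT TGC GGG GGG CTA TCC TTG CAT TGC TAC ATC TCG AAA — no ATG→stop ORF.
Frame -1: CTT TTC GAG ATG TAG CAA TGC AAG GAT AGC CCC CCG CAA CTT ATG TAG AAA — ATG at 10, stop TAG at 13 → 6 nt; ATG at 43, stop TAG at 46 → 6 nt.
Frame -2: TTT TCG AGA TGT AGC AAT GCA AGG ATA GCC CCC CGC AAC TTA TGT AGA AAC — no ATG→stop ORF.
Frame -3: TTT CGA GAT GTA GCA ATG CAA GGA TAG CCC CCC GCA ACT TAT GTA GAA — ATG at 18, stop TAG at 27 → 12 nt.
Longest: frame -3, positions 18–29, 12 nt = 4 codons = 3 aa. → 4 codons.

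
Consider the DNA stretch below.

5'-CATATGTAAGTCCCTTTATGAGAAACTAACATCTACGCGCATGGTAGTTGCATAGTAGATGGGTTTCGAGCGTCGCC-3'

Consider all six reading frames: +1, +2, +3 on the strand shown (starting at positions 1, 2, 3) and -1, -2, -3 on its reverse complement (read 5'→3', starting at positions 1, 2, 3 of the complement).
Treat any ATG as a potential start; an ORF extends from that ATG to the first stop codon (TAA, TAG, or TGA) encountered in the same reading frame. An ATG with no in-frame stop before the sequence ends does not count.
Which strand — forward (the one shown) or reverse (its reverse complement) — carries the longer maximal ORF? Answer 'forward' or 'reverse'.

Reverse complement (5'→3'): GGCGACGCTCGAAACCCATCTACTATGCAACTACCATGCGCGTAGATGTTAGTTTCTCATAAAGGGACTTACATATG
Frame +1: CAT ATG TAA GTC CCT TTA TGA GAA ACT AAC ATC TAC GCG CAT GGT AGT TGC ATA GTA GAT GGG TTT CGA GCG TCG — ATG at 4, stop TAA at 7 → 6 nt.
Frame +2: ATA TGT AAG TCC CTT TAT GAG AAA CTA ACA TCT ACG CGC ATG GTA GTT GCA TAG TAG ATG GGT TTC GAG CGT CGC — ATG at 41, stop TAG at 53 → 15 nt.
Frame +3: TAT GTA AGT CCC TTT ATG AGA AAC TAA CAT CTA CGC GCA TGG TAG TTG CAT AGT AGA TGG GTT TCG AGC GTC GCC — ATG at 18, stop TAA at 27 → 12 nt.
Frame -1: GGC GAC GCT CGA AAC CCA TCT ACT ATG CAA CTA CCA TGC GCG TAG ATG TTA GTT TCT CAT AAA GGG ACT TAC ATA — ATG at 25, stop TAG at 43 → 21 nt.
Frame -2: GCG ACG CTC GAA ACC CAT CTA CTA TGC AAC TAC CAT GCG CGT AGA TGT TAG TTT CTC ATA AAG GGA CTT ACA TAT — no ATG→stop ORF.
Frame -3: CGA CGC TCG AAA CCC ATC TAC TAT GCA ACT ACC ATG CGC GTA GAT GTT AGT TTC TCA TAA AGG GAC TTA CAT ATG — ATG at 36, stop TAA at 60 → 27 nt.
Forward-strand max 15 nt; reverse-strand max 27 nt. The reverse strand has the longer ORF.

reverse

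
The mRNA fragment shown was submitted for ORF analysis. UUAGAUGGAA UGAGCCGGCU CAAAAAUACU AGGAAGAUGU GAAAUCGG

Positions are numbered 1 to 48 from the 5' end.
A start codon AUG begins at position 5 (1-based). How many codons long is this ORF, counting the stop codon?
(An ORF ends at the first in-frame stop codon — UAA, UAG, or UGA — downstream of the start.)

3

Codons from position 5: AUG (5–7), GAA (8–10), UGA (11–13).
UGA is the first in-frame stop; that's 3 codons including the stop.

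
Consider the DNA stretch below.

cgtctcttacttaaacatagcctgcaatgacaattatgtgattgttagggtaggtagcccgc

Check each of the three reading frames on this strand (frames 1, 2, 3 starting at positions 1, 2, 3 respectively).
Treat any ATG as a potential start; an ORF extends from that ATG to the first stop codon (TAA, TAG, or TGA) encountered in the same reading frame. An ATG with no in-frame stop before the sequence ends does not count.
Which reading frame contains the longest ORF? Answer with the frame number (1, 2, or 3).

Frame 1: CGT CTC TTA CTT AAA CAT AGC CTG CAA TGA CAA TTA TGT GAT TGT TAG GGT AGG TAG CCC — no ATG→stop ORF.
Frame 2: GTC TCT TAC TTA AAC ATA GCC TGC AAT GAC AAT TAT GTG ATT GTT AGG GTA GGT AGC CCG — no ATG→stop ORF.
Frame 3: TCT CTT ACT TAA ACA TAG CCT GCA ATG ACA ATT ATG TGA TTG TTA GGG TAG GTA GCC CGC — ATG at 27, stop TGA at 39 → 15 nt; ATG at 36, stop TGA at 39 → 6 nt.
Longest ORF is 15 nt in frame 3 (positions 27–41).

3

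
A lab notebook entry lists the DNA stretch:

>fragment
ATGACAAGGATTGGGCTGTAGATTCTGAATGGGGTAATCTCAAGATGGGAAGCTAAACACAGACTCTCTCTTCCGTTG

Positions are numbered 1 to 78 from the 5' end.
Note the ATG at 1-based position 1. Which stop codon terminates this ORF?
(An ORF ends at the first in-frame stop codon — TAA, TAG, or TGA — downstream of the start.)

Codons from position 1: ATG (1–3), ACA (4–6), AGG (7–9), ATT (10–12), GGG (13–15), CTG (16–18), TAG (19–21).
The first in-frame stop codon is TAG.

TAG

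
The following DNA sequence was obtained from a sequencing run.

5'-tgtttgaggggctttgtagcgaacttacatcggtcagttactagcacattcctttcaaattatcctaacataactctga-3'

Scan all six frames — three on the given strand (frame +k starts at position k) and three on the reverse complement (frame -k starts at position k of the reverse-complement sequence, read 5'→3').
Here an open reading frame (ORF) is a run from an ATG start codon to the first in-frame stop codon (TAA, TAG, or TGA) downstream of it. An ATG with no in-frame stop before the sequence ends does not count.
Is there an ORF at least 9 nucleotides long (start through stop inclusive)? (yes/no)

Reverse complement (5'→3'): TCAGAGTTATGTTAGGATAATTTGAAAGGAATGTGCTAGTAACTGACCGATGTAAGTTCGCTACAAAGCCCCTCAAACA
Frame +1: TGT TTG AGG GGC TTT GTA GCG AAC TTA CAT CGG TCA GTT ACT AGC ACA TTC CTT TCA AAT TAT CCT AAC ATA ACT CTG — no ATG→stop ORF.
Frame +2: GTT TGA GGG GCT TTG TAG CGA ACT TAC ATC GGT CAG TTA CTA GCA CAT TCC TTT CAA ATT ATC CTA ACA TAA CTC TGA — no ATG→stop ORF.
Frame +3: TTT GAG GGG CTT TGT AGC GAA CTT ACA TCG GTC AGT TAC TAG CAC ATT CCT TTC AAA TTA TCC TAA CAT AAC TCT — no ATG→stop ORF.
Frame -1: TCA GAG TTA TGT TAG GAT AAT TTG AAA GGA ATG TGC TAG TAA CTG ACC GAT GTA AGT TCG CTA CAA AGC CCC TCA AAC — ATG at 31, stop TAG at 37 → 9 nt.
Frame -2: CAG AGT TAT GTT AGG ATA ATT TGA AAG GAA TGT GCT AGT AAC TGA CCG ATG TAA GTT CGC TAC AAA GCC CCT CAA ACA — ATG at 50, stop TAA at 53 → 6 nt.
Frame -3: AGA GTT ATG TTA GGA TAA TTT GAA AGG AAT GTG CTA GTA ACT GAC CGA TGT AAG TTC GCT ACA AAG CCC CTC AAA — ATG at 9, stop TAA at 18 → 12 nt.
Frame -1 has an ORF of 9 nucleotides (positions 31–39) ≥ 9, so yes.

yes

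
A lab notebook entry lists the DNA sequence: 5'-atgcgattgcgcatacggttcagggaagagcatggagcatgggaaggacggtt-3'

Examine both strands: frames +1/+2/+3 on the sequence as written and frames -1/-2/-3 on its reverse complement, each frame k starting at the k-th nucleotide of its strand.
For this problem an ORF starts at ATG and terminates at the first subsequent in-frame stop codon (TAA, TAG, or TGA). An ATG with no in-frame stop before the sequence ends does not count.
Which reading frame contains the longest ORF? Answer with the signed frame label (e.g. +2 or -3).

Reverse complement (5'→3'): AACCGTCCTTCCCATGCTCCATGCTCTTCCCTGAACCGTATGCGCAATCGCAT
Frame +1: ATG CGA TTG CGC ATA CGG TTC AGG GAA GAG CAT GGA GCA TGG GAA GGA CGG — no ATG→stop ORF.
Frame +2: TGC GAT TGC GCA TAC GGT TCA GGG AAG AGC ATG GAG CAT GGG AAG GAC GGT — no ATG→stop ORF.
Frame +3: GCG ATT GCG CAT ACG GTT CAG GGA AGA GCA TGG AGC ATG GGA AGG ACG GTT — no ATG→stop ORF.
Frame -1: AAC CGT CCT TCC CAT GCT CCA TGC TCT TCC CTG AAC CGT ATG CGC AAT CGC — no ATG→stop ORF.
Frame -2: ACC GTC CTT CCC ATG CTC CAT GCT CTT CCC TGA ACC GTA TGC GCA ATC GCA — ATG at 14, stop TGA at 32 → 21 nt.
Frame -3: CCG TCC TTC CCA TGC TCC ATG CTC TTC CCT GAA CCG TAT GCG CAA TCG CAT — no ATG→stop ORF.
Longest ORF is 21 nt in frame -2 (positions 14–34).

-2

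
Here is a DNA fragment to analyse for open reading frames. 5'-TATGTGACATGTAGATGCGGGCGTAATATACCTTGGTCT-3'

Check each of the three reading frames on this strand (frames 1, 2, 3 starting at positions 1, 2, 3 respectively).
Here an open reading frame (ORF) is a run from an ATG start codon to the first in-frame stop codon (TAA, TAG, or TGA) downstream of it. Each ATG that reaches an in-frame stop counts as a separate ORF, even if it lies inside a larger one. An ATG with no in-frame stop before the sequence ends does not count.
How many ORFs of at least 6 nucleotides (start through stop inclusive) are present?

3

Frame 1: TAT GTG ACA TGT AGA TGC GGG CGT AAT ATA CCT TGG TCT — no ATG→stop ORF.
Frame 2: ATG TGA CAT GTA GAT GCG GGC GTA ATA TAC CTT GGT — ATG at 2, stop TGA at 5 → 6 nt.
Frame 3: TGT GAC ATG TAG ATG CGG GCG TAA TAT ACC TTG GTC — ATG at 9, stop TAG at 12 → 6 nt; ATG at 15, stop TAA at 24 → 12 nt.
ORFs ≥ 6 nucleotides: frame 2 2–7 (6 nucleotides), frame 3 9–14 (6 nucleotides), frame 3 15–26 (12 nucleotides). Count = 3.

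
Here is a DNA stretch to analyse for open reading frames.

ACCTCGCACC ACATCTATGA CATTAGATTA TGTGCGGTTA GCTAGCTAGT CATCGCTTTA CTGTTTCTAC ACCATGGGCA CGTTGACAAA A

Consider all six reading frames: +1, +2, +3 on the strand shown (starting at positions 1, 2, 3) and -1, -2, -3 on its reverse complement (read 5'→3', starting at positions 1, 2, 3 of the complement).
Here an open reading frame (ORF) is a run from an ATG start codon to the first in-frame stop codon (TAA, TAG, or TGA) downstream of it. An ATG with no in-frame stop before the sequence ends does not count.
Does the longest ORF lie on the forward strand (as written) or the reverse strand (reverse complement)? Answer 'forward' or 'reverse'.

Reverse complement (5'→3'): TTTTGTCAACGTGCCCATGGTGTAGAAACAGTAAAGCGATGACTAGCTAGCTAACCGCACATAATCTAATGTCATAGATGTGGTGCGAGGT
Frame +1: ACC TCG CAC CAC ATC TAT GAC ATT AGA TTA TGT GCG GTT AGC TAG CTA GTC ATC GCT TTA CTG TTT CTA CAC CAT GGG CAC GTT GAC AAA — no ATG→stop ORF.
Frame +2: CCT CGC ACC ACA TCT ATG ACA TTA GAT TAT GTG CGG TTA GCT AGC TAG TCA TCG CTT TAC TGT TTC TAC ACC ATG GGC ACG TTG ACA AAA — ATG at 17, stop TAG at 47 → 33 nt.
Frame +3: CTC GCA CCA CAT CTA TGA CAT TAG ATT ATG TGC GGT TAG CTA GCT AGT CAT CGC TTT ACT GTT TCT ACA CCA TGG GCA CGT TGA CAA — ATG at 30, stop TAG at 39 → 12 nt.
Frame -1: TTT TGT CAA CGT GCC CAT GGT GTA GAA ACA GTA AAG CGA TGA CTA GCT AGC TAA CCG CAC ATA ATC TAA TGT CAT AGA TGT GGT GCG AGG — no ATG→stop ORF.
Frame -2: TTT GTC AAC GTG CCC ATG GTG TAG AAA CAG TAA AGC GAT GAC TAG CTA GCT AAC CGC ACA TAA TCT AAT GTC ATA GAT GTG GTG CGA GGT — ATG at 17, stop TAG at 23 → 9 nt.
Frame -3: TTG TCA ACG TGC CCA TGG TGT AGA AAC AGT AAA GCG ATG ACT AGC TAG CTA ACC GCA CAT AAT CTA ATG TCA TAG ATG TGG TGC GAG — ATG at 39, stop TAG at 48 → 12 nt; ATG at 69, stop TAG at 75 → 9 nt.
Forward-strand max 33 nt; reverse-strand max 12 nt. The forward strand has the longer ORF.

forward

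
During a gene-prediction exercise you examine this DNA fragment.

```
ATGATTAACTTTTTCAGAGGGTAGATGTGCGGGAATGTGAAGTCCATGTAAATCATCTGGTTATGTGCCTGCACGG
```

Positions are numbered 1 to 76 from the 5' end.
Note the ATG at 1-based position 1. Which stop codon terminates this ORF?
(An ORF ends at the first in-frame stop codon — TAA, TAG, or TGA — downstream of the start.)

Codons from position 1: ATG (1–3), ATT (4–6), AAC (7–9), TTT (10–12), TTC (13–15), AGA (16–18), GGG (19–21), TAG (22–24).
The first in-frame stop codon is TAG.

TAG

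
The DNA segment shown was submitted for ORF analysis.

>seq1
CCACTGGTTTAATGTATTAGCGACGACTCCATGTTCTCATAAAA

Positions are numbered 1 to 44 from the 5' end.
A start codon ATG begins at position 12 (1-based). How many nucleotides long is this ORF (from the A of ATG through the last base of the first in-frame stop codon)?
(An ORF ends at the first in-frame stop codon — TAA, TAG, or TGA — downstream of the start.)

Codons from position 12: ATG (12–14), TAT (15–17), TAG (18–20).
TAG is the first in-frame stop; ORF spans 12–20, 9 nucleotides.

9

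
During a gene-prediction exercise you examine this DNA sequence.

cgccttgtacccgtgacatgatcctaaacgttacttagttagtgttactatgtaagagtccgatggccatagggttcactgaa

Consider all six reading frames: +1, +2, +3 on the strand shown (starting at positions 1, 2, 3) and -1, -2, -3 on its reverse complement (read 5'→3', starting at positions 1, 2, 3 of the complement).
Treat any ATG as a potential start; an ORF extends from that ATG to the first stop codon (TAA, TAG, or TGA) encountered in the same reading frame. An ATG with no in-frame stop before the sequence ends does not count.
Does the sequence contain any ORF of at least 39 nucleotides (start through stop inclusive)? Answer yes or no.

Reverse complement (5'→3'): TTCAGTGAACCCTATGGCCATCGGACTCTTACATAGTAACACTAACTAAGTAACGTTTAGGATCATGTCACGGGTACAAGGCG
Frame +1: CGC CTT GTA CCC GTG ACA TGA TCC TAA ACG TTA CTT AGT TAG TGT TAC TAT GTA AGA GTC CGA TGG CCA TAG GGT TCA CTG — no ATG→stop ORF.
Frame +2: GCC TTG TAC CCG TGA CAT GAT CCT AAA CGT TAC TTA GTT AGT GTT ACT ATG TAA GAG TCC GAT GGC CAT AGG GTT CAC TGA — ATG at 50, stop TAA at 53 → 6 nt.
Frame +3: CCT TGT ACC CGT GAC ATG ATC CTA AAC GTT ACT TAG TTA GTG TTA CTA TGT AAG AGT CCG ATG GCC ATA GGG TTC ACT GAA — ATG at 18, stop TAG at 36 → 21 nt.
Frame -1: TTC AGT GAA CCC TAT GGC CAT CGG ACT CTT ACA TAG TAA CAC TAA CTA AGT AAC GTT TAG GAT CAT GTC ACG GGT ACA AGG — no ATG→stop ORF.
Frame -2: TCA GTG AAC CCT ATG GCC ATC GGA CTC TTA CAT AGT AAC ACT AAC TAA GTA ACG TTT AGG ATC ATG TCA CGG GTA CAA GGC — ATG at 14, stop TAA at 47 → 36 nt.
Frame -3: CAG TGA ACC CTA TGG CCA TCG GAC TCT TAC ATA GTA ACA CTA ACT AAG TAA CGT TTA GGA TCA TGT CAC GGG TAC AAG GCG — no ATG→stop ORF.
Largest ORF found is 36 nucleotides < 39, so no.

no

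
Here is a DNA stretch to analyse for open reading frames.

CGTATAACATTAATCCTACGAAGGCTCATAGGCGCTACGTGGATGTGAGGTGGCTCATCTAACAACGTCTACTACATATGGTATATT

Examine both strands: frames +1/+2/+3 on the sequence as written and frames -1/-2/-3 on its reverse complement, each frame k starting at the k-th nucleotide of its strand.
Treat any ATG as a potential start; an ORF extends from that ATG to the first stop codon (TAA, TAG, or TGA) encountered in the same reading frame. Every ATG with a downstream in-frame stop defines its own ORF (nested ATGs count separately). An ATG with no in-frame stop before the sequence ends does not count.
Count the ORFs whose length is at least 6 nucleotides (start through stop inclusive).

Reverse complement (5'→3'): AATATACCATATGTAGTAGACGTTGTTAGATGAGCCACCTCACATCCACGTAGCGCCTATGAGCCTTCGTAGGATTAATGTTATACG
Frame +1: CGT ATA ACA TTA ATC CTA CGA AGG CTC ATA GGC GCT ACG TGG ATG TGA GGT GGC TCA TCT AAC AAC GTC TAC TAC ATA TGG TAT ATT — ATG at 43, stop TGA at 46 → 6 nt.
Frame +2: GTA TAA CAT TAA TCC TAC GAA GGC TCA TAG GCG CTA CGT GGA TGT GAG GTG GCT CAT CTA ACA ACG TCT ACT ACA TAT GGT ATA — no ATG→stop ORF.
Frame +3: TAT AAC ATT AAT CCT ACG AAG GCT CAT AGG CGC TAC GTG GAT GTG AGG TGG CTC ATC TAA CAA CGT CTA CTA CAT ATG GTA TAT — no ATG→stop ORF.
Frame -1: AAT ATA CCA TAT GTA GTA GAC GTT GTT AGA TGA GCC ACC TCA CAT CCA CGT AGC GCC TAT GAG CCT TCG TAG GAT TAA TGT TAT ACG — no ATG→stop ORF.
Frame -2: ATA TAC CAT ATG TAG TAG ACG TTG TTA GAT GAG CCA CCT CAC ATC CAC GTA GCG CCT ATG AGC CTT CGT AGG ATT AAT GTT ATA — ATG at 11, stop TAG at 14 → 6 nt.
Frame -3: TAT ACC ATA TGT AGT AGA CGT TGT TAG ATG AGC CAC CTC ACA TCC ACG TAG CGC CTA TGA GCC TTC GTA GGA TTA ATG TTA TAC — ATG at 30, stop TAG at 51 → 24 nt.
ORFs ≥ 6 nucleotides: frame +1 43–48 (6 nucleotides), frame -2 11–16 (6 nucleotides), frame -3 30–53 (24 nucleotides). Count = 3.

3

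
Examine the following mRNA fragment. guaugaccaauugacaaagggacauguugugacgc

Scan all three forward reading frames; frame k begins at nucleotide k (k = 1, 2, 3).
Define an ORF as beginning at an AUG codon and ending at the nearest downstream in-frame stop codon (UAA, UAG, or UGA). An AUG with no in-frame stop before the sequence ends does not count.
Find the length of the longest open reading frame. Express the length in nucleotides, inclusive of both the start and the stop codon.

12

Frame 1: GUA UGA CCA AUU GAC AAA GGG ACA UGU UGU GAC — no AUG→stop ORF.
Frame 2: UAU GAC CAA UUG ACA AAG GGA CAU GUU GUG ACG — no AUG→stop ORF.
Frame 3: AUG ACC AAU UGA CAA AGG GAC AUG UUG UGA CGC — AUG at 3, stop UGA at 12 → 12 nt; AUG at 24, stop UGA at 30 → 9 nt.
Longest: frame 3, positions 3–14, 12 nt = 4 codons = 3 aa. → 12 nucleotides.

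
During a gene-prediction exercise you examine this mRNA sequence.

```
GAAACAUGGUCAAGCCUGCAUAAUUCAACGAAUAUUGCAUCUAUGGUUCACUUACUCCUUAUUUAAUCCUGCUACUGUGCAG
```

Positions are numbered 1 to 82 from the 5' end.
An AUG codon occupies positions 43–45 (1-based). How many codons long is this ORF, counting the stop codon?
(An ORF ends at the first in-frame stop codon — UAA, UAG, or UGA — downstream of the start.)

8

Codons from position 43: AUG (43–45), GUU (46–48), CAC (49–51), UUA (52–54), CUC (55–57), CUU (58–60), AUU (61–63), UAA (64–66).
UAA is the first in-frame stop; that's 8 codons including the stop.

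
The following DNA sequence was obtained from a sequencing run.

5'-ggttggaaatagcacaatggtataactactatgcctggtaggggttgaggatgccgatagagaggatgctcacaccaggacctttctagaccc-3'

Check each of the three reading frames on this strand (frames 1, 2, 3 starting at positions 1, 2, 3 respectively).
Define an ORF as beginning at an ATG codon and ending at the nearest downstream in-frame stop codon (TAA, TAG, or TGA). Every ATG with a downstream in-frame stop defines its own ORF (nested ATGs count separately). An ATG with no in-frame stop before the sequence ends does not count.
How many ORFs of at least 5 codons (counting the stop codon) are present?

Frame 1: GGT TGG AAA TAG CAC AAT GGT ATA ACT ACT ATG CCT GGT AGG GGT TGA GGA TGC CGA TAG AGA GGA TGC TCA CAC CAG GAC CTT TCT AGA CCC — ATG at 31, stop TGA at 46 → 18 nt.
Frame 2: GTT GGA AAT AGC ACA ATG GTA TAA CTA CTA TGC CTG GTA GGG GTT GAG GAT GCC GAT AGA GAG GAT GCT CAC ACC AGG ACC TTT CTA GAC — ATG at 17, stop TAA at 23 → 9 nt.
Frame 3: TTG GAA ATA GCA CAA TGG TAT AAC TAC TAT GCC TGG TAG GGG TTG AGG ATG CCG ATA GAG AGG ATG CTC ACA CCA GGA CCT TTC TAG ACC — ATG at 51, stop TAG at 87 → 39 nt; ATG at 66, stop TAG at 87 → 24 nt.
ORFs ≥ 5 codons: frame 1 31–48 (6 codons), frame 3 51–89 (13 codons), frame 3 66–89 (8 codons). Count = 3.

3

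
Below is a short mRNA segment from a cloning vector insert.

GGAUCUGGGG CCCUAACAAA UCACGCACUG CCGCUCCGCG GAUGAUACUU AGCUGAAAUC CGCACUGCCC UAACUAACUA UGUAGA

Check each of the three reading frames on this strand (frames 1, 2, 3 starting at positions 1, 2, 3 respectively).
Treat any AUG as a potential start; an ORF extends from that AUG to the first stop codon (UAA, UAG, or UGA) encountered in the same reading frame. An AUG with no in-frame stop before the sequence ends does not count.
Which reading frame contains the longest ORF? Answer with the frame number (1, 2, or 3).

Frame 1: GGA UCU GGG GCC CUA ACA AAU CAC GCA CUG CCG CUC CGC GGA UGA UAC UUA GCU GAA AUC CGC ACU GCC CUA ACU AAC UAU GUA — no AUG→stop ORF.
Frame 2: GAU CUG GGG CCC UAA CAA AUC ACG CAC UGC CGC UCC GCG GAU GAU ACU UAG CUG AAA UCC GCA CUG CCC UAA CUA ACU AUG UAG — AUG at 80, stop UAG at 83 → 6 nt.
Frame 3: AUC UGG GGC CCU AAC AAA UCA CGC ACU GCC GCU CCG CGG AUG AUA CUU AGC UGA AAU CCG CAC UGC CCU AAC UAA CUA UGU AGA — AUG at 42, stop UGA at 54 → 15 nt.
Longest ORF is 15 nt in frame 3 (positions 42–56).

3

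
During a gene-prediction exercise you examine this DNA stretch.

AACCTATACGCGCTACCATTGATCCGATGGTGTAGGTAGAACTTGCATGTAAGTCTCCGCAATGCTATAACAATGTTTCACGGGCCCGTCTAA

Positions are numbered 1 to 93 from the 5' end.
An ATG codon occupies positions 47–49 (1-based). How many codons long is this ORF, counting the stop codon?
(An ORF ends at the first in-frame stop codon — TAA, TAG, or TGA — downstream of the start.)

Codons from position 47: ATG (47–49), TAA (50–52).
TAA is the first in-frame stop; that's 2 codons including the stop.

2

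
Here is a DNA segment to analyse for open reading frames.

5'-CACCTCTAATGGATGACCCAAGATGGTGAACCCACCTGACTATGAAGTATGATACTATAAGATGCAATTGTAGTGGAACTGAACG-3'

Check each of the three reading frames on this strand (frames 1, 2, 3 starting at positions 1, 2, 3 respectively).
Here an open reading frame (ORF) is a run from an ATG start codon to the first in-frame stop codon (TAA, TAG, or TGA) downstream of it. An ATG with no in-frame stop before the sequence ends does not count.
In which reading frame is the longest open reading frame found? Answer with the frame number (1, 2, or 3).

2

Frame 1: CAC CTC TAA TGG ATG ACC CAA GAT GGT GAA CCC ACC TGA CTA TGA AGT ATG ATA CTA TAA GAT GCA ATT GTA GTG GAA CTG AAC — ATG at 13, stop TGA at 37 → 27 nt; ATG at 49, stop TAA at 58 → 12 nt.
Frame 2: ACC TCT AAT GGA TGA CCC AAG ATG GTG AAC CCA CCT GAC TAT GAA GTA TGA TAC TAT AAG ATG CAA TTG TAG TGG AAC TGA ACG — ATG at 23, stop TGA at 50 → 30 nt; ATG at 62, stop TAG at 71 → 12 nt.
Frame 3: CCT CTA ATG GAT GAC CCA AGA TGG TGA ACC CAC CTG ACT ATG AAG TAT GAT ACT ATA AGA TGC AAT TGT AGT GGA ACT GAA — ATG at 9, stop TGA at 27 → 21 nt.
Longest ORF is 30 nt in frame 2 (positions 23–52).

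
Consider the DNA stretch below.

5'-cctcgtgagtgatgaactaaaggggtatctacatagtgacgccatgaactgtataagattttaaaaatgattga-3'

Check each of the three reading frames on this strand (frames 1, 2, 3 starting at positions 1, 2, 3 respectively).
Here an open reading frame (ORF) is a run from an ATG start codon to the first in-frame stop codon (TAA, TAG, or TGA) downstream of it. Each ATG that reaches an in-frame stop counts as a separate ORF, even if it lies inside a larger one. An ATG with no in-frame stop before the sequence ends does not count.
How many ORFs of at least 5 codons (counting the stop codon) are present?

1

Frame 1: CCT CGT GAG TGA TGA ACT AAA GGG GTA TCT ACA TAG TGA CGC CAT GAA CTG TAT AAG ATT TTA AAA ATG ATT — no ATG→stop ORF.
Frame 2: CTC GTG AGT GAT GAA CTA AAG GGG TAT CTA CAT AGT GAC GCC ATG AAC TGT ATA AGA TTT TAA AAA TGA TTG — ATG at 44, stop TAA at 62 → 21 nt.
Frame 3: TCG TGA GTG ATG AAC TAA AGG GGT ATC TAC ATA GTG ACG CCA TGA ACT GTA TAA GAT TTT AAA AAT GAT TGA — ATG at 12, stop TAA at 18 → 9 nt.
ORFs ≥ 5 codons: frame 2 44–64 (7 codons). Count = 1.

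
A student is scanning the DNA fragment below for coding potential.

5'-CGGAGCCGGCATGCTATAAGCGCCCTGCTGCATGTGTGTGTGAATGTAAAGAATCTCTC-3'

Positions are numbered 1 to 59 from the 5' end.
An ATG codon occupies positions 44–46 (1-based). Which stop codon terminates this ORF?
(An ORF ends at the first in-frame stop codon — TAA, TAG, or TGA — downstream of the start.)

TAA

Codons from position 44: ATG (44–46), TAA (47–49).
The first in-frame stop codon is TAA.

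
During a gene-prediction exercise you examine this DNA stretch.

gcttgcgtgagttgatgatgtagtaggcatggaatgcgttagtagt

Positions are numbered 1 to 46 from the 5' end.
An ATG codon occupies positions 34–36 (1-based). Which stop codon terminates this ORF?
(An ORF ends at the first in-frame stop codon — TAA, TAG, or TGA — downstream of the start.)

Codons from position 34: ATG (34–36), CGT (37–39), TAG (40–42).
The first in-frame stop codon is TAG.

TAG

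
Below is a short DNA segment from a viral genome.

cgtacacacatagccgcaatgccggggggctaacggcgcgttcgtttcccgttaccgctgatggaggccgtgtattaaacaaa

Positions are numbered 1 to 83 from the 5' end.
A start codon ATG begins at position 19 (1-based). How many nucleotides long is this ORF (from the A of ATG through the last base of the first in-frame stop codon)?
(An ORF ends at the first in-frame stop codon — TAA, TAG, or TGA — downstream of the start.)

15

Codons from position 19: ATG (19–21), CCG (22–24), GGG (25–27), GGC (28–30), TAA (31–33).
TAA is the first in-frame stop; ORF spans 19–33, 15 nucleotides.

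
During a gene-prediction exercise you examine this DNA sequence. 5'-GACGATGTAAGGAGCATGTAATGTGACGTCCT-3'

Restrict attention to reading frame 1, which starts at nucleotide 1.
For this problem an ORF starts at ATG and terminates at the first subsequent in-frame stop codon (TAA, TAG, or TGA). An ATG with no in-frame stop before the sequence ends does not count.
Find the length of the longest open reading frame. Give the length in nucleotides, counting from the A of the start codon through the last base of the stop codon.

Frame 1: GAC GAT GTA AGG AGC ATG TAA TGT GAC GTC — ATG at 16, stop TAA at 19 → 6 nt.
Longest: frame 1, positions 16–21, 6 nt = 2 codons = 1 aa. → 6 nucleotides.

6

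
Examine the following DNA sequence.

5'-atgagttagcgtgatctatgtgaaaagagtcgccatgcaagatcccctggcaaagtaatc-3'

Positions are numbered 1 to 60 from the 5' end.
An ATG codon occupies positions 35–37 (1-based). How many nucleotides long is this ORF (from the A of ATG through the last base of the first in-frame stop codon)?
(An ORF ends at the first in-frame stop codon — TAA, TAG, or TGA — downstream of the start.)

Codons from position 35: ATG (35–37), CAA (38–40), GAT (41–43), CCC (44–46), CTG (47–49), GCA (50–52), AAG (53–55), TAA (56–58).
TAA is the first in-frame stop; ORF spans 35–58, 24 nucleotides.

24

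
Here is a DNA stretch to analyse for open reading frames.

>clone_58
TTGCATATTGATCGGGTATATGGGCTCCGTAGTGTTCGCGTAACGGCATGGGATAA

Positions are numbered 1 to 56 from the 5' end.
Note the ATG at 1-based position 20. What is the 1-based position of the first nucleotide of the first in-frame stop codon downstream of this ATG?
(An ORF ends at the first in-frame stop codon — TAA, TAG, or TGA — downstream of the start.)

Codons from position 20: ATG (20–22), GGC (23–25), TCC (26–28), GTA (29–31), GTG (32–34), TTC (35–37), GCG (38–40), TAA (41–43).
TAA is a stop codon; it begins at position 41.

41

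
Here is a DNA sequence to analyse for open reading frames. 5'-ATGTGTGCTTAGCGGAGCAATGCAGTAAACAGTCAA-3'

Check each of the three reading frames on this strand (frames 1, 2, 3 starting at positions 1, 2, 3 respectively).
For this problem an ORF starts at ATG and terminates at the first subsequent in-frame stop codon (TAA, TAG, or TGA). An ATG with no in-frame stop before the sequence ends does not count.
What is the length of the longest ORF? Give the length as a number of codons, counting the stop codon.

Frame 1: ATG TGT GCT TAG CGG AGC AAT GCA GTA AAC AGT CAA — ATG at 1, stop TAG at 10 → 12 nt.
Frame 2: TGT GTG CTT AGC GGA GCA ATG CAG TAA ACA GTC — ATG at 20, stop TAA at 26 → 9 nt.
Frame 3: GTG TGC TTA GCG GAG CAA TGC AGT AAA CAG TCA — no ATG→stop ORF.
Longest: frame 1, positions 1–12, 12 nt = 4 codons = 3 aa. → 4 codons.

4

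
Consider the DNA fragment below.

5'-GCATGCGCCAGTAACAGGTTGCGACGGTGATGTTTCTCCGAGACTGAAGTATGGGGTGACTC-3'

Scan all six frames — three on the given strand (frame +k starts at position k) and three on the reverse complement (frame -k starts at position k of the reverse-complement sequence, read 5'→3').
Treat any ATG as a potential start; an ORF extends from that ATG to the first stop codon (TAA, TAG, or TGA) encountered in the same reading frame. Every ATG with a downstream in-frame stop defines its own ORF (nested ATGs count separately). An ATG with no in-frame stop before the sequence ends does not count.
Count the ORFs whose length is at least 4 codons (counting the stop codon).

2

Reverse complement (5'→3'): GAGTCACCCCATACTTCAGTCTCGGAGAAACATCACCGTCGCAACCTGTTACTGGCGCATGC
Frame +1: GCA TGC GCC AGT AAC AGG TTG CGA CGG TGA TGT TTC TCC GAG ACT GAA GTA TGG GGT GAC — no ATG→stop ORF.
Frame +2: CAT GCG CCA GTA ACA GGT TGC GAC GGT GAT GTT TCT CCG AGA CTG AAG TAT GGG GTG ACT — no ATG→stop ORF.
Frame +3: ATG CGC CAG TAA CAG GTT GCG ACG GTG ATG TTT CTC CGA GAC TGA AGT ATG GGG TGA CTC — ATG at 3, stop TAA at 12 → 12 nt; ATG at 30, stop TGA at 45 → 18 nt; ATG at 51, stop TGA at 57 → 9 nt.
Frame -1: GAG TCA CCC CAT ACT TCA GTC TCG GAG AAA CAT CAC CGT CGC AAC CTG TTA CTG GCG CAT — no ATG→stop ORF.
Frame -2: AGT CAC CCC ATA CTT CAG TCT CGG AGA AAC ATC ACC GTC GCA ACC TGT TAC TGG CGC ATG — no ATG→stop ORF.
Frame -3: GTC ACC CCA TAC TTC AGT CTC GGA GAA ACA TCA CCG TCG CAA CCT GTT ACT GGC GCA TGC — no ATG→stop ORF.
ORFs ≥ 4 codons: frame +3 3–14 (4 codons), frame +3 30–47 (6 codons). Count = 2.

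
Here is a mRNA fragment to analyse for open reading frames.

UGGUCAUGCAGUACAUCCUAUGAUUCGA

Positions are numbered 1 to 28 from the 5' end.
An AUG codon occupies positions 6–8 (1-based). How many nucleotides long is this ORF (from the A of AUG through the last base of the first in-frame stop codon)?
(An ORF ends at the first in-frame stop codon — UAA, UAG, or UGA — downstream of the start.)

Codons from position 6: AUG (6–8), CAG (9–11), UAC (12–14), AUC (15–17), CUA (18–20), UGA (21–23).
UGA is the first in-frame stop; ORF spans 6–23, 18 nucleotides.

18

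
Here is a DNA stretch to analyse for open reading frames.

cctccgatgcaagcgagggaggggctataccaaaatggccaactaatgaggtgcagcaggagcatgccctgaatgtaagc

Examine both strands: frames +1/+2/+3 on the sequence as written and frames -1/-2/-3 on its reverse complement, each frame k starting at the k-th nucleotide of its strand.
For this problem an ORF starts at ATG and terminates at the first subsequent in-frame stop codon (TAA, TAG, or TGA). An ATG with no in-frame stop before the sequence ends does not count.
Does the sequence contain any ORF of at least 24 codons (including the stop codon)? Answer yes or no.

no

Reverse complement (5'→3'): GCTTACATTCAGGGCATGCTCCTGCTGCACCTCATTAGTTGGCCATTTTGGTATAGCCCCTCCCTCGCTTGCATCGGAGG
Frame +1: CCT CCG ATG CAA GCG AGG GAG GGG CTA TAC CAA AAT GGC CAA CTA ATG AGG TGC AGC AGG AGC ATG CCC TGA ATG TAA — ATG at 7, stop TGA at 70 → 66 nt; ATG at 46, stop TGA at 70 → 27 nt; ATG at 64, stop TGA at 70 → 9 nt; ATG at 73, stop TAA at 76 → 6 nt.
Frame +2: CTC CGA TGC AAG CGA GGG AGG GGC TAT ACC AAA ATG GCC AAC TAA TGA GGT GCA GCA GGA GCA TGC CCT GAA TGT AAG — ATG at 35, stop TAA at 44 → 12 nt.
Frame +3: TCC GAT GCA AGC GAG GGA GGG GCT ATA CCA AAA TGG CCA ACT AAT GAG GTG CAG CAG GAG CAT GCC CTG AAT GTA AGC — no ATG→stop ORF.
Frame -1: GCT TAC ATT CAG GGC ATG CTC CTG CTG CAC CTC ATT AGT TGG CCA TTT TGG TAT AGC CCC TCC CTC GCT TGC ATC GGA — no ATG→stop ORF.
Frame -2: CTT ACA TTC AGG GCA TGC TCC TGC TGC ACC TCA TTA GTT GGC CAT TTT GGT ATA GCC CCT CCC TCG CTT GCA TCG GAG — no ATG→stop ORF.
Frame -3: TTA CAT TCA GGG CAT GCT CCT GCT GCA CCT CAT TAG TTG GCC ATT TTG GTA TAG CCC CTC CCT CGC TTG CAT CGG AGG — no ATG→stop ORF.
Largest ORF found is 22 codons < 24, so no.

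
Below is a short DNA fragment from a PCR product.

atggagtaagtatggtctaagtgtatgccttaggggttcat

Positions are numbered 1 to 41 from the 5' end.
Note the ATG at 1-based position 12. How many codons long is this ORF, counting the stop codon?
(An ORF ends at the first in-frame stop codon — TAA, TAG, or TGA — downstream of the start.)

3

Codons from position 12: ATG (12–14), GTC (15–17), TAA (18–20).
TAA is the first in-frame stop; that's 3 codons including the stop.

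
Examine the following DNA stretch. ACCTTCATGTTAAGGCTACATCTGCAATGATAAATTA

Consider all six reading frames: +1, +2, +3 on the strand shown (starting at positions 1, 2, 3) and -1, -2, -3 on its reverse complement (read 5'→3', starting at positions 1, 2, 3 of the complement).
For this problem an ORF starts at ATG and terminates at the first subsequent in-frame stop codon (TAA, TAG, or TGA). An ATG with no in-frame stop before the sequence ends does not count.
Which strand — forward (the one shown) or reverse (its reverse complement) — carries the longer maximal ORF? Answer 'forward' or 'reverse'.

Reverse complement (5'→3'): TAATTTATCATTGCAGATGTAGCCTTAACATGAAGGT
Frame +1: ACC TTC ATG TTA AGG CTA CAT CTG CAA TGA TAA ATT — ATG at 7, stop TGA at 28 → 24 nt.
Frame +2: CCT TCA TGT TAA GGC TAC ATC TGC AAT GAT AAA TTA — no ATG→stop ORF.
Frame +3: CTT CAT GTT AAG GCT ACA TCT GCA ATG ATA AAT — no ATG→stop ORF.
Frame -1: TAA TTT ATC ATT GCA GAT GTA GCC TTA ACA TGA AGG — no ATG→stop ORF.
Frame -2: AAT TTA TCA TTG CAG ATG TAG CCT TAA CAT GAA GGT — ATG at 17, stop TAG at 20 → 6 nt.
Frame -3: ATT TAT CAT TGC AGA TGT AGC CTT AAC ATG AAG — no ATG→stop ORF.
Forward-strand max 24 nt; reverse-strand max 6 nt. The forward strand has the longer ORF.

forward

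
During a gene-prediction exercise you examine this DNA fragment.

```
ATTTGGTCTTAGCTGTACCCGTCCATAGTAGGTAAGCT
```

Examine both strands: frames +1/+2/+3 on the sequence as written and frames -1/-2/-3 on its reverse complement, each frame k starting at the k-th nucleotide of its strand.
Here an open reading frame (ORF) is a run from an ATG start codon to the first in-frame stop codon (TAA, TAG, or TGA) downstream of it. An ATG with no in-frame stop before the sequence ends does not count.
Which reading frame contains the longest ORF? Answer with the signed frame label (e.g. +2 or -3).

-1

Reverse complement (5'→3'): AGCTTACCTACTATGGACGGGTACAGCTAAGACCAAAT
Frame +1: ATT TGG TCT TAG CTG TAC CCG TCC ATA GTA GGT AAG — no ATG→stop ORF.
Frame +2: TTT GGT CTT AGC TGT ACC CGT CCA TAG TAG GTA AGC — no ATG→stop ORF.
Frame +3: TTG GTC TTA GCT GTA CCC GTC CAT AGT AGG TAA GCT — no ATG→stop ORF.
Frame -1: AGC TTA CCT ACT ATG GAC GGG TAC AGC TAA GAC CAA — ATG at 13, stop TAA at 28 → 18 nt.
Frame -2: GCT TAC CTA CTA TGG ACG GGT ACA GCT AAG ACC AAA — no ATG→stop ORF.
Frame -3: CTT ACC TAC TAT GGA CGG GTA CAG CTA AGA CCA AAT — no ATG→stop ORF.
Longest ORF is 18 nt in frame -1 (positions 13–30).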